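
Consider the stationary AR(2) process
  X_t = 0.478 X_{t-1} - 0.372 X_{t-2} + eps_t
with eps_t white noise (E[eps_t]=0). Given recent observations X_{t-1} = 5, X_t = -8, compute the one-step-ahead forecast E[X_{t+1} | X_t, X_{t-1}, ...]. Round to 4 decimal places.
E[X_{t+1} \mid \mathcal F_t] = -5.6840

For an AR(p) model X_t = c + sum_i phi_i X_{t-i} + eps_t, the
one-step-ahead conditional mean is
  E[X_{t+1} | X_t, ...] = c + sum_i phi_i X_{t+1-i}.
Substitute known values:
  E[X_{t+1} | ...] = (0.478) * (-8) + (-0.372) * (5)
                   = -5.6840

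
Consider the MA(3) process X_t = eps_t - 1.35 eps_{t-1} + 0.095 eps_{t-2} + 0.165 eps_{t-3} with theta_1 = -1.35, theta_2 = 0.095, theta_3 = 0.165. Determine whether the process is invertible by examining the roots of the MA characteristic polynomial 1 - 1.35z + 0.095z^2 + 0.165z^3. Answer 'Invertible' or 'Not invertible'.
\text{Not invertible}

The MA(q) characteristic polynomial is P(z) = 1 - 1.35z + 0.095z^2 + 0.165z^3.
Invertibility requires all roots to lie outside the unit circle, i.e. |z| > 1 for every root.
Degree 3: look for a simple real root z0 first, then factor out (1 - z/z0) and solve the remaining quadratic.
Testing z0 = 2: P(2) = 1 + (-1.35)(2) + (0.095)(2)^2 + (0.165)(2)^3
  = 1 + (-2.7) + (0.38) + (1.32) = 0.  So z_0 = 2 is a root, |z_0| = 2.
Divide out the factor (1 - 0.5 z) = (1 - z/z0) (since 1/z0 = 0.5):
  P(z) = (1 - 0.5 z)(1 + (-0.85) z + (-0.33) z^2)
  [check: z-coef -0.85 - (0.5) = -1.35; z^2-coef -0.33 - (0.5)(-0.85) = 0.095; z^3-coef -(0.5)(-0.33) = 0.165.]
Remaining roots from the quadratic factor 1 + (-0.85) z + (-0.33) z^2:
  Set 1 + (-0.85) z + (-0.33) z^2 = 0, i.e. a z^2 + b z + c = 0 with a = -0.33, b = -0.85, c = 1.
  Discriminant D = b^2 - 4ac = (-0.85)^2 - 4*(-0.33)*1 = 0.7225 - (-1.32) = 2.0425.
  D >= 0, so the roots are real: z = (-b +/- sqrt(D)) / (2a) = (0.85 +/- 1.429161) / (-0.66).
    z_1 = (0.85 + 1.429161) / (-0.66) = -3.4533,   |z_1| = 3.4533.
    z_2 = (0.85 - 1.429161) / (-0.66) = 0.8775,   |z_2| = 0.8775.
Moduli of all roots: 2.0000, 3.4533, 0.8775.
All moduli strictly greater than 1? No.
Verdict: Not invertible.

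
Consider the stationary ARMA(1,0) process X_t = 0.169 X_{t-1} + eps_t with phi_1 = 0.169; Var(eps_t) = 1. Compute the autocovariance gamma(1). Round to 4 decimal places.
\gamma(1) = 0.1740

Multiply the model equation by X_{t-k} and take expectations. With theta_0 = psi_0 = 1 and psi_j the MA(infinity) weights, this gives
  gamma(k) - sum_i phi_i gamma(k-i) = c_k,
  c_k = sigma^2 * sum_{j=k..q} theta_j psi_{j-k}   (c_k = 0 for k > q),
using gamma(-m) = gamma(m).
Pure AR (q = 0): c_0 = sigma^2 = 1, c_k = 0 for k >= 1.
Equations for k = 0 and k = 1 (AR order 1):
  gamma(0) = phi_1 gamma(1) + c_0
  gamma(1) = phi_1 gamma(0) + c_1
Substituting the second into the first: gamma(0) (1 - phi_1^2) = c_0 + phi_1 c_1, so
  gamma(0) = c_0 / (1 - phi_1^2) = 1 / (1 - (0.169)^2) = 1 / 0.971439 = 1.029401.
  gamma(1) = phi_1 gamma(0) = (0.169)(1.029401) = 0.173969.
Therefore gamma(1) = 0.1740 (to 4 decimal places).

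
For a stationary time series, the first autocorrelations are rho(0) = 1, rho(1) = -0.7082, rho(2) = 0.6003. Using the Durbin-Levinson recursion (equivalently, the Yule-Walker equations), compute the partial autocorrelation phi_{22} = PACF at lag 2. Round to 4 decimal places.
\phi_{22} = 0.1981

The PACF at lag k is phi_{kk}, the last component of the solution
to the Yule-Walker system G_k phi = r_k where
  (G_k)_{ij} = rho(|i - j|), (r_k)_i = rho(i), i,j = 1..k.
Equivalently, Durbin-Levinson gives phi_{kk} iteratively:
  phi_{11} = rho(1)
  phi_{kk} = [rho(k) - sum_{j=1..k-1} phi_{k-1,j} rho(k-j)]
            / [1 - sum_{j=1..k-1} phi_{k-1,j} rho(j)],
  phi_{k,j} = phi_{k-1,j} - phi_{kk} phi_{k-1,k-j},  j = 1..k-1.
Step k = 1:
  phi_11 = rho(1) = -0.7082.
Step k = 2:
  phi_22 = [rho(2) - phi_11 rho(1)] / [1 - phi_11 rho(1)] = [0.6003 - (-0.7082)(-0.7082)] / [1 - (-0.7082)(-0.7082)]
         = 0.09875276 / 0.49845276 = 0.1981.
Therefore phi_{22} = 0.1981.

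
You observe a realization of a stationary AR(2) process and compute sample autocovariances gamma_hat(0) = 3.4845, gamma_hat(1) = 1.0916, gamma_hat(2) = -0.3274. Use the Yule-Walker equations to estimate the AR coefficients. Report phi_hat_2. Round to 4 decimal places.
\hat\phi_{2} = -0.2130

The Yule-Walker equations for an AR(p) process read, in matrix form,
  Gamma_p phi = r_p,   with   (Gamma_p)_{ij} = gamma(|i - j|),
                       (r_p)_i = gamma(i),   i,j = 1..p.
Substitute the sample gammas (Toeplitz matrix and right-hand side of size 2):
  Gamma_p = [[3.4845, 1.0916], [1.0916, 3.4845]]
  r_p     = [1.0916, -0.3274]
Written out:
  3.4845 phi_1 + 1.0916 phi_2 = 1.0916
  1.0916 phi_1 + 3.4845 phi_2 = -0.3274
Solve by Cramer's rule:
  det = gamma(0)^2 - gamma(1)^2 = (3.4845)^2 - (1.0916)^2 = 12.14174025 - 1.19159056 = 10.95014969
  phi_hat_1 = [gamma(1) gamma(0) - gamma(1) gamma(2)] / det = [(1.0916)(3.4845) - (1.0916)(-0.3274)] / 10.95014969 = 4.16107004 / 10.95014969 = 0.38
  phi_hat_2 = [gamma(0) gamma(2) - gamma(1)^2] / det = [(3.4845)(-0.3274) - (1.0916)^2] / 10.95014969 = -2.33241586 / 10.95014969 = -0.213
So phi_hat = [0.3800, -0.2130].
Therefore phi_hat_2 = -0.2130.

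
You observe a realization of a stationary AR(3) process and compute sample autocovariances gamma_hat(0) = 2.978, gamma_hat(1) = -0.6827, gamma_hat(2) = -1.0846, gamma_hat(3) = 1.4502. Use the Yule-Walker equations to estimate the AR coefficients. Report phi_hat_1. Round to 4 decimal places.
\hat\phi_{1} = -0.1770

The Yule-Walker equations for an AR(p) process read, in matrix form,
  Gamma_p phi = r_p,   with   (Gamma_p)_{ij} = gamma(|i - j|),
                       (r_p)_i = gamma(i),   i,j = 1..p.
Substitute the sample gammas (Toeplitz matrix and right-hand side of size 3):
  Gamma_p = [[2.978, -0.6827, -1.0846], [-0.6827, 2.978, -0.6827], [-1.0846, -0.6827, 2.978]]
  r_p     = [-0.6827, -1.0846, 1.4502]
Written out (R1..R3):
  (R1) 2.978 phi_1 - 0.6827 phi_2 - 1.0846 phi_3 = -0.6827
  (R2) -0.6827 phi_1 + 2.978 phi_2 - 0.6827 phi_3 = -1.0846
  (R3) -1.0846 phi_1 - 0.6827 phi_2 + 2.978 phi_3 = 1.4502
Gaussian elimination:
  R2 <- R2 - (-0.6827/2.978) R1 = R2 - (-0.229248) R1:  2.821493 phi_2 - 0.931342 phi_3 = -1.241107
  R3 <- R3 - (-1.0846/2.978) R1 = R3 - (-0.364204) R1:  -0.931342 phi_2 + 2.582984 phi_3 = 1.201558
  R3 <- R3 - (-0.931342/2.821493) R2 = R3 - (-0.330088) R2:  2.275559 phi_3 = 0.791883
Back-substitution:
  phi_hat_3 = 0.791883 / 2.275559 = 0.347995
  phi_hat_2 = (-1.241107 - (-0.931342)(0.347995)) / 2.821493 = -0.325007
  phi_hat_1 = (-0.6827 - (-0.6827)(-0.325007) - (-1.0846)(0.347995)) / 2.978 = -0.177014
So phi_hat = [-0.1770, -0.3250, 0.3480].
Therefore phi_hat_1 = -0.1770.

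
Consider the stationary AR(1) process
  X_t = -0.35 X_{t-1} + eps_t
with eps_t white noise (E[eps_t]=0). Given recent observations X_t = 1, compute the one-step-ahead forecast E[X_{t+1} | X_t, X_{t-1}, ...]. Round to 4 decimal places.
E[X_{t+1} \mid \mathcal F_t] = -0.3500

For an AR(p) model X_t = c + sum_i phi_i X_{t-i} + eps_t, the
one-step-ahead conditional mean is
  E[X_{t+1} | X_t, ...] = c + sum_i phi_i X_{t+1-i}.
Substitute known values:
  E[X_{t+1} | ...] = (-0.35) * (1)
                   = -0.3500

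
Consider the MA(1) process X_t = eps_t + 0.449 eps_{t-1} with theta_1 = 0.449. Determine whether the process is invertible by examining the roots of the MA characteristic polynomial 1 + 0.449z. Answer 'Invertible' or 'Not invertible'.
\text{Invertible}

The MA(q) characteristic polynomial is P(z) = 1 + 0.449z.
Invertibility requires all roots to lie outside the unit circle, i.e. |z| > 1 for every root.
This is linear in z: 1 + (0.449) z = 0  =>  z = -1/(0.449) = -2.227171,  |z| = 2.227171.
Moduli of all roots: 2.2272.
All moduli strictly greater than 1? Yes.
Verdict: Invertible.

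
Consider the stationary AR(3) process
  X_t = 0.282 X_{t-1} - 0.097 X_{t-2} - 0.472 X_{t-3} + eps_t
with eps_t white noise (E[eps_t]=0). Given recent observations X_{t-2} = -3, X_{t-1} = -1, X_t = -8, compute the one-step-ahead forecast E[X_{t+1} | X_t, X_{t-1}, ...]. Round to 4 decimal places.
E[X_{t+1} \mid \mathcal F_t] = -0.7430

For an AR(p) model X_t = c + sum_i phi_i X_{t-i} + eps_t, the
one-step-ahead conditional mean is
  E[X_{t+1} | X_t, ...] = c + sum_i phi_i X_{t+1-i}.
Substitute known values:
  E[X_{t+1} | ...] = (0.282) * (-8) + (-0.097) * (-1) + (-0.472) * (-3)
                   = -0.7430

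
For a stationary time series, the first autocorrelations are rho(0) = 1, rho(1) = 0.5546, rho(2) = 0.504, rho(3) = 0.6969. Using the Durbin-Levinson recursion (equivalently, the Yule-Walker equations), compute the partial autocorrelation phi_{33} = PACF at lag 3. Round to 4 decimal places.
\phi_{33} = 0.5330

The PACF at lag k is phi_{kk}, the last component of the solution
to the Yule-Walker system G_k phi = r_k where
  (G_k)_{ij} = rho(|i - j|), (r_k)_i = rho(i), i,j = 1..k.
Equivalently, Durbin-Levinson gives phi_{kk} iteratively:
  phi_{11} = rho(1)
  phi_{kk} = [rho(k) - sum_{j=1..k-1} phi_{k-1,j} rho(k-j)]
            / [1 - sum_{j=1..k-1} phi_{k-1,j} rho(j)],
  phi_{k,j} = phi_{k-1,j} - phi_{kk} phi_{k-1,k-j},  j = 1..k-1.
Step k = 1:
  phi_11 = rho(1) = 0.5546.
Step k = 2:
  phi_22 = [rho(2) - phi_11 rho(1)] / [1 - phi_11 rho(1)] = [0.504 - (0.5546)(0.5546)] / [1 - (0.5546)(0.5546)]
         = 0.19641884 / 0.69241884 = 0.283671.
  Update: phi_21 = phi_11 - phi_22 phi_11 = 0.5546 - (0.283671)(0.5546) = 0.397276.
Step k = 3:
  phi_33 = [rho(3) - phi_21 rho(2) - phi_22 rho(1)] / [1 - phi_21 rho(1) - phi_22 rho(2)]
    numerator   = 0.6969 - (0.397276)(0.504) - (0.283671)(0.5546) = 0.33934905
    denominator = 1 - (0.397276)(0.5546) - (0.283671)(0.504) = 0.6367006
  phi_33 = 0.33934905 / 0.6367006 = 0.533.
Therefore phi_{33} = 0.5330.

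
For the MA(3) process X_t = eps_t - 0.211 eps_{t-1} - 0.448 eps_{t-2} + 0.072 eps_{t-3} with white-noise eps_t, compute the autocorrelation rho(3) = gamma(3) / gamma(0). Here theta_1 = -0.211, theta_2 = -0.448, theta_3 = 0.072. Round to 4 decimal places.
\rho(3) = 0.0576

For an MA(q) process with theta_0 = 1, the autocovariance is
  gamma(k) = sigma^2 * sum_{i=0..q-k} theta_i * theta_{i+k},
and rho(k) = gamma(k) / gamma(0). Sigma^2 cancels.
  numerator   = (1)*(0.072) = 0.072.
  denominator = (1)^2 + (-0.211)^2 + (-0.448)^2 + (0.072)^2 = 1.250409.
  rho(3) = 0.072 / 1.250409 = 0.0576.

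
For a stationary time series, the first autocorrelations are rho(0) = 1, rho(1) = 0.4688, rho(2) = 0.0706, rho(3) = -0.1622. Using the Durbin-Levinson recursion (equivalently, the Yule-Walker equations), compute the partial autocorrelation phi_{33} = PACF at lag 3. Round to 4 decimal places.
\phi_{33} = -0.1490

The PACF at lag k is phi_{kk}, the last component of the solution
to the Yule-Walker system G_k phi = r_k where
  (G_k)_{ij} = rho(|i - j|), (r_k)_i = rho(i), i,j = 1..k.
Equivalently, Durbin-Levinson gives phi_{kk} iteratively:
  phi_{11} = rho(1)
  phi_{kk} = [rho(k) - sum_{j=1..k-1} phi_{k-1,j} rho(k-j)]
            / [1 - sum_{j=1..k-1} phi_{k-1,j} rho(j)],
  phi_{k,j} = phi_{k-1,j} - phi_{kk} phi_{k-1,k-j},  j = 1..k-1.
Step k = 1:
  phi_11 = rho(1) = 0.4688.
Step k = 2:
  phi_22 = [rho(2) - phi_11 rho(1)] / [1 - phi_11 rho(1)] = [0.0706 - (0.4688)(0.4688)] / [1 - (0.4688)(0.4688)]
         = -0.14917344 / 0.78022656 = -0.191192.
  Update: phi_21 = phi_11 - phi_22 phi_11 = 0.4688 - (-0.191192)(0.4688) = 0.558431.
Step k = 3:
  phi_33 = [rho(3) - phi_21 rho(2) - phi_22 rho(1)] / [1 - phi_21 rho(1) - phi_22 rho(2)]
    numerator   = -0.1622 - (0.558431)(0.0706) - (-0.191192)(0.4688) = -0.1119942
    denominator = 1 - (0.558431)(0.4688) - (-0.191192)(0.0706) = 0.75170572
  phi_33 = -0.1119942 / 0.75170572 = -0.149.
Therefore phi_{33} = -0.1490.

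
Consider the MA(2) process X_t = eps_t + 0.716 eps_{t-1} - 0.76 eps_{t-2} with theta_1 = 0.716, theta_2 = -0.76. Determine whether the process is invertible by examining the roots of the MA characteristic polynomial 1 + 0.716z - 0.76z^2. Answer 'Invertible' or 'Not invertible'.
\text{Not invertible}

The MA(q) characteristic polynomial is P(z) = 1 + 0.716z - 0.76z^2.
Invertibility requires all roots to lie outside the unit circle, i.e. |z| > 1 for every root.
Set 1 + (0.716) z + (-0.76) z^2 = 0, i.e. a z^2 + b z + c = 0 with a = -0.76, b = 0.716, c = 1.
Discriminant D = b^2 - 4ac = (0.716)^2 - 4*(-0.76)*1 = 0.512656 - (-3.04) = 3.552656.
D >= 0, so the roots are real: z = (-b +/- sqrt(D)) / (2a) = (-0.716 +/- 1.884849) / (-1.52).
  z_1 = (-0.716 + 1.884849) / (-1.52) = -0.769,   |z_1| = 0.769.
  z_2 = (-0.716 - 1.884849) / (-1.52) = 1.7111,   |z_2| = 1.7111.
Moduli of all roots: 0.7690, 1.7111.
All moduli strictly greater than 1? No.
Verdict: Not invertible.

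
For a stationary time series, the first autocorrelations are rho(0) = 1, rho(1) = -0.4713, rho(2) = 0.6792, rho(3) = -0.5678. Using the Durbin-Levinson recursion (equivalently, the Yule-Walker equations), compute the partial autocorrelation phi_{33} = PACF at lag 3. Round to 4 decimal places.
\phi_{33} = -0.3119

The PACF at lag k is phi_{kk}, the last component of the solution
to the Yule-Walker system G_k phi = r_k where
  (G_k)_{ij} = rho(|i - j|), (r_k)_i = rho(i), i,j = 1..k.
Equivalently, Durbin-Levinson gives phi_{kk} iteratively:
  phi_{11} = rho(1)
  phi_{kk} = [rho(k) - sum_{j=1..k-1} phi_{k-1,j} rho(k-j)]
            / [1 - sum_{j=1..k-1} phi_{k-1,j} rho(j)],
  phi_{k,j} = phi_{k-1,j} - phi_{kk} phi_{k-1,k-j},  j = 1..k-1.
Step k = 1:
  phi_11 = rho(1) = -0.4713.
Step k = 2:
  phi_22 = [rho(2) - phi_11 rho(1)] / [1 - phi_11 rho(1)] = [0.6792 - (-0.4713)(-0.4713)] / [1 - (-0.4713)(-0.4713)]
         = 0.45707631 / 0.77787631 = 0.587595.
  Update: phi_21 = phi_11 - phi_22 phi_11 = -0.4713 - (0.587595)(-0.4713) = -0.194366.
Step k = 3:
  phi_33 = [rho(3) - phi_21 rho(2) - phi_22 rho(1)] / [1 - phi_21 rho(1) - phi_22 rho(2)]
    numerator   = -0.5678 - (-0.194366)(0.6792) - (0.587595)(-0.4713) = -0.15885275
    denominator = 1 - (-0.194366)(-0.4713) - (0.587595)(0.6792) = 0.50930051
  phi_33 = -0.15885275 / 0.50930051 = -0.3119.
Therefore phi_{33} = -0.3119.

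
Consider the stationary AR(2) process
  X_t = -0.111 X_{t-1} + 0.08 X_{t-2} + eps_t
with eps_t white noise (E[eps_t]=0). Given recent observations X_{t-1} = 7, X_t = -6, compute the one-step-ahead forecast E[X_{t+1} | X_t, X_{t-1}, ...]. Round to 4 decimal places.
E[X_{t+1} \mid \mathcal F_t] = 1.2260

For an AR(p) model X_t = c + sum_i phi_i X_{t-i} + eps_t, the
one-step-ahead conditional mean is
  E[X_{t+1} | X_t, ...] = c + sum_i phi_i X_{t+1-i}.
Substitute known values:
  E[X_{t+1} | ...] = (-0.111) * (-6) + (0.08) * (7)
                   = 1.2260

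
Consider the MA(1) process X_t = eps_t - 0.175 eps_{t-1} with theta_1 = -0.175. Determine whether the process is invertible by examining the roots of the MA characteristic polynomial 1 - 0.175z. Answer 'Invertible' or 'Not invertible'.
\text{Invertible}

The MA(q) characteristic polynomial is P(z) = 1 - 0.175z.
Invertibility requires all roots to lie outside the unit circle, i.e. |z| > 1 for every root.
This is linear in z: 1 + (-0.175) z = 0  =>  z = -1/(-0.175) = 5.714286,  |z| = 5.714286.
Moduli of all roots: 5.7143.
All moduli strictly greater than 1? Yes.
Verdict: Invertible.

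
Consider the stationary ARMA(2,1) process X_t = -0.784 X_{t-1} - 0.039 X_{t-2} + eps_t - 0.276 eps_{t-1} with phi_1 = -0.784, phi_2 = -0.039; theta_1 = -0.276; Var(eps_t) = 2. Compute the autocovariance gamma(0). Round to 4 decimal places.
\gamma(0) = 6.9433

Multiply the model equation by X_{t-k} and take expectations. With theta_0 = psi_0 = 1 and psi_j the MA(infinity) weights, this gives
  gamma(k) - sum_i phi_i gamma(k-i) = c_k,
  c_k = sigma^2 * sum_{j=k..q} theta_j psi_{j-k}   (c_k = 0 for k > q),
using gamma(-m) = gamma(m).
psi-weights needed (psi_j = theta_j + sum_i phi_i psi_{j-i}):
  psi_1 = theta_1 + phi_1 = -0.276 + (-0.784) = -1.06
Right-hand sides:
  c_0 = sigma^2 (1 + theta_1 psi_1) = 2 * (1 + (-0.276)(-1.06)) = 2 * 1.29256 = 2.58512
  c_1 = sigma^2 theta_1 = 2 * (-0.276) = -0.552
  c_2 = 0
Equations for k = 0, 1, 2 (AR order 2, c_2 = 0):
  (E0) gamma(0) = phi_1 gamma(1) + phi_2 gamma(2) + c_0
  (E1) gamma(1) = phi_1 gamma(0) + phi_2 gamma(1) + c_1
  (E2) gamma(2) = phi_1 gamma(1) + phi_2 gamma(0)
From (E1): gamma(1) = A gamma(0) + B with
  A = phi_1 / (1 - phi_2) = -0.784 / 1.039 = -0.754572,   B = c_1 / (1 - phi_2) = -0.552 / 1.039 = -0.53128.
Insert (E2) into (E0): gamma(0) (1 - phi_2^2) = phi_1 (1 + phi_2) gamma(1) + c_0.
  phi_1 (1 + phi_2) = (-0.784)(0.961) = -0.753424,   1 - phi_2^2 = 0.998479.
Replace gamma(1) by A gamma(0) + B and collect gamma(0):
  gamma(0) [0.998479 - (-0.753424)(-0.754572)] = (-0.753424)(-0.53128) + 2.58512
  gamma(0) * 0.429967 = 2.985399
  gamma(0) = 2.985399 / 0.429967 = 6.943329.
Therefore gamma(0) = 6.9433 (to 4 decimal places).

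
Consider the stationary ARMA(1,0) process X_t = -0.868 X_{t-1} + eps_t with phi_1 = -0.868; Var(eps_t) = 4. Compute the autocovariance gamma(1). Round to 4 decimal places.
\gamma(1) = -14.0809

Multiply the model equation by X_{t-k} and take expectations. With theta_0 = psi_0 = 1 and psi_j the MA(infinity) weights, this gives
  gamma(k) - sum_i phi_i gamma(k-i) = c_k,
  c_k = sigma^2 * sum_{j=k..q} theta_j psi_{j-k}   (c_k = 0 for k > q),
using gamma(-m) = gamma(m).
Pure AR (q = 0): c_0 = sigma^2 = 4, c_k = 0 for k >= 1.
Equations for k = 0 and k = 1 (AR order 1):
  gamma(0) = phi_1 gamma(1) + c_0
  gamma(1) = phi_1 gamma(0) + c_1
Substituting the second into the first: gamma(0) (1 - phi_1^2) = c_0 + phi_1 c_1, so
  gamma(0) = c_0 / (1 - phi_1^2) = 4 / (1 - (-0.868)^2) = 4 / 0.246576 = 16.222179.
  gamma(1) = phi_1 gamma(0) = (-0.868)(16.222179) = -14.080851.
Therefore gamma(1) = -14.0809 (to 4 decimal places).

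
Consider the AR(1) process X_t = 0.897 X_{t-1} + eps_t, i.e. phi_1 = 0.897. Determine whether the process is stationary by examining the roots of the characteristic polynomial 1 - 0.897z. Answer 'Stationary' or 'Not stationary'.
\text{Stationary}

The AR(p) characteristic polynomial is P(z) = 1 - 0.897z.
Stationarity requires all roots to lie outside the unit circle, i.e. |z| > 1 for every root.
This is linear in z: 1 + (-0.897) z = 0  =>  z = -1/(-0.897) = 1.114827,  |z| = 1.114827.
Moduli of all roots: 1.1148.
All moduli strictly greater than 1? Yes.
Verdict: Stationary.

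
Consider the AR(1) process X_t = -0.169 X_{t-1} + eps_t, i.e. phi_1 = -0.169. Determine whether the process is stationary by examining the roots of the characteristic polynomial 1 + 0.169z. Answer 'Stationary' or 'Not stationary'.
\text{Stationary}

The AR(p) characteristic polynomial is P(z) = 1 + 0.169z.
Stationarity requires all roots to lie outside the unit circle, i.e. |z| > 1 for every root.
This is linear in z: 1 + (0.169) z = 0  =>  z = -1/(0.169) = -5.91716,  |z| = 5.91716.
Moduli of all roots: 5.9172.
All moduli strictly greater than 1? Yes.
Verdict: Stationary.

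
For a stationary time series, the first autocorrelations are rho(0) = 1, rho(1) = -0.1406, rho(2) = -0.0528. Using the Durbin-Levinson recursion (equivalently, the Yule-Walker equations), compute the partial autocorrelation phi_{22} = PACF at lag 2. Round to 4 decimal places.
\phi_{22} = -0.0740

The PACF at lag k is phi_{kk}, the last component of the solution
to the Yule-Walker system G_k phi = r_k where
  (G_k)_{ij} = rho(|i - j|), (r_k)_i = rho(i), i,j = 1..k.
Equivalently, Durbin-Levinson gives phi_{kk} iteratively:
  phi_{11} = rho(1)
  phi_{kk} = [rho(k) - sum_{j=1..k-1} phi_{k-1,j} rho(k-j)]
            / [1 - sum_{j=1..k-1} phi_{k-1,j} rho(j)],
  phi_{k,j} = phi_{k-1,j} - phi_{kk} phi_{k-1,k-j},  j = 1..k-1.
Step k = 1:
  phi_11 = rho(1) = -0.1406.
Step k = 2:
  phi_22 = [rho(2) - phi_11 rho(1)] / [1 - phi_11 rho(1)] = [-0.0528 - (-0.1406)(-0.1406)] / [1 - (-0.1406)(-0.1406)]
         = -0.07256836 / 0.98023164 = -0.074.
Therefore phi_{22} = -0.0740.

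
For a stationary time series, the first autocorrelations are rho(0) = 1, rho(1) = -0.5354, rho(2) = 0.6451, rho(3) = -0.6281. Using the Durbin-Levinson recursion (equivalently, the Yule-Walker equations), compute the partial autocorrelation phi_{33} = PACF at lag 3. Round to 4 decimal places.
\phi_{33} = -0.3511

The PACF at lag k is phi_{kk}, the last component of the solution
to the Yule-Walker system G_k phi = r_k where
  (G_k)_{ij} = rho(|i - j|), (r_k)_i = rho(i), i,j = 1..k.
Equivalently, Durbin-Levinson gives phi_{kk} iteratively:
  phi_{11} = rho(1)
  phi_{kk} = [rho(k) - sum_{j=1..k-1} phi_{k-1,j} rho(k-j)]
            / [1 - sum_{j=1..k-1} phi_{k-1,j} rho(j)],
  phi_{k,j} = phi_{k-1,j} - phi_{kk} phi_{k-1,k-j},  j = 1..k-1.
Step k = 1:
  phi_11 = rho(1) = -0.5354.
Step k = 2:
  phi_22 = [rho(2) - phi_11 rho(1)] / [1 - phi_11 rho(1)] = [0.6451 - (-0.5354)(-0.5354)] / [1 - (-0.5354)(-0.5354)]
         = 0.35844684 / 0.71334684 = 0.502486.
  Update: phi_21 = phi_11 - phi_22 phi_11 = -0.5354 - (0.502486)(-0.5354) = -0.266369.
Step k = 3:
  phi_33 = [rho(3) - phi_21 rho(2) - phi_22 rho(1)] / [1 - phi_21 rho(1) - phi_22 rho(2)]
    numerator   = -0.6281 - (-0.266369)(0.6451) - (0.502486)(-0.5354) = -0.18723435
    denominator = 1 - (-0.266369)(-0.5354) - (0.502486)(0.6451) = 0.5332323
  phi_33 = -0.18723435 / 0.5332323 = -0.3511.
Therefore phi_{33} = -0.3511.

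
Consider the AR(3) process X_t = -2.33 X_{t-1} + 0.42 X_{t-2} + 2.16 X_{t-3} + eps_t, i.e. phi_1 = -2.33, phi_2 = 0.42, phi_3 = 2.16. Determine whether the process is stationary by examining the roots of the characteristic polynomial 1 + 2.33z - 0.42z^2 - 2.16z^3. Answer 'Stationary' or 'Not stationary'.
\text{Not stationary}

The AR(p) characteristic polynomial is P(z) = 1 + 2.33z - 0.42z^2 - 2.16z^3.
Stationarity requires all roots to lie outside the unit circle, i.e. |z| > 1 for every root.
Degree 3: look for a simple real root z0 first, then factor out (1 - z/z0) and solve the remaining quadratic.
Testing z0 = -0.5: P(-0.5) = 1 + (2.33)(-0.5) + (-0.42)(-0.5)^2 + (-2.16)(-0.5)^3
  = 1 + (-1.165) + (-0.105) + (0.27) = 0.  So z_0 = -0.5 is a root, |z_0| = 0.5.
Divide out the factor (1 + 2 z) = (1 - z/z0) (since 1/z0 = -2):
  P(z) = (1 + 2 z)(1 + (0.33) z + (-1.08) z^2)
  [check: z-coef 0.33 - (-2) = 2.33; z^2-coef -1.08 - (-2)(0.33) = -0.42; z^3-coef -(-2)(-1.08) = -2.16.]
Remaining roots from the quadratic factor 1 + (0.33) z + (-1.08) z^2:
  Set 1 + (0.33) z + (-1.08) z^2 = 0, i.e. a z^2 + b z + c = 0 with a = -1.08, b = 0.33, c = 1.
  Discriminant D = b^2 - 4ac = (0.33)^2 - 4*(-1.08)*1 = 0.1089 - (-4.32) = 4.4289.
  D >= 0, so the roots are real: z = (-b +/- sqrt(D)) / (2a) = (-0.33 +/- 2.104495) / (-2.16).
    z_1 = (-0.33 + 2.104495) / (-2.16) = -0.8215,   |z_1| = 0.8215.
    z_2 = (-0.33 - 2.104495) / (-2.16) = 1.1271,   |z_2| = 1.1271.
Moduli of all roots: 0.5000, 0.8215, 1.1271.
All moduli strictly greater than 1? No.
Verdict: Not stationary.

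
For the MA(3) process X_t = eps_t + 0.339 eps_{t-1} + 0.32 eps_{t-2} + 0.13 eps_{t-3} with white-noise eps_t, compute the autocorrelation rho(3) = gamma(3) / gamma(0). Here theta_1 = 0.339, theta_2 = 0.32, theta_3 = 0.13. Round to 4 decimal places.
\rho(3) = 0.1053

For an MA(q) process with theta_0 = 1, the autocovariance is
  gamma(k) = sigma^2 * sum_{i=0..q-k} theta_i * theta_{i+k},
and rho(k) = gamma(k) / gamma(0). Sigma^2 cancels.
  numerator   = (1)*(0.13) = 0.13.
  denominator = (1)^2 + (0.339)^2 + (0.32)^2 + (0.13)^2 = 1.234221.
  rho(3) = 0.13 / 1.234221 = 0.1053.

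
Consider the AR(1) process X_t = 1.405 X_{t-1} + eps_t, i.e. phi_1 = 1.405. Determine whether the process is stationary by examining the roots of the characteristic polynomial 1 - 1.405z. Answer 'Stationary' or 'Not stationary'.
\text{Not stationary}

The AR(p) characteristic polynomial is P(z) = 1 - 1.405z.
Stationarity requires all roots to lie outside the unit circle, i.e. |z| > 1 for every root.
This is linear in z: 1 + (-1.405) z = 0  =>  z = -1/(-1.405) = 0.711744,  |z| = 0.711744.
Moduli of all roots: 0.7117.
All moduli strictly greater than 1? No.
Verdict: Not stationary.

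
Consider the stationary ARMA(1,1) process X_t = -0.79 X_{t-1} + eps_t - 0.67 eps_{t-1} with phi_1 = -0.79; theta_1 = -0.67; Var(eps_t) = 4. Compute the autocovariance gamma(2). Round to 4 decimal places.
\gamma(2) = 18.7698

Multiply the model equation by X_{t-k} and take expectations. With theta_0 = psi_0 = 1 and psi_j the MA(infinity) weights, this gives
  gamma(k) - sum_i phi_i gamma(k-i) = c_k,
  c_k = sigma^2 * sum_{j=k..q} theta_j psi_{j-k}   (c_k = 0 for k > q),
using gamma(-m) = gamma(m).
psi-weights needed (psi_j = theta_j + sum_i phi_i psi_{j-i}):
  psi_1 = theta_1 + phi_1 = -0.67 + (-0.79) = -1.46
Right-hand sides:
  c_0 = sigma^2 (1 + theta_1 psi_1) = 4 * (1 + (-0.67)(-1.46)) = 4 * 1.9782 = 7.9128
  c_1 = sigma^2 theta_1 = 4 * (-0.67) = -2.68
  c_2 = 0
Equations for k = 0 and k = 1 (AR order 1):
  gamma(0) = phi_1 gamma(1) + c_0
  gamma(1) = phi_1 gamma(0) + c_1
Substituting the second into the first: gamma(0) (1 - phi_1^2) = c_0 + phi_1 c_1, so
  gamma(0) = (c_0 + phi_1 c_1) / (1 - phi_1^2) = (7.9128 + (-0.79)(-2.68)) / (1 - (-0.79)^2) = 10.03 / 0.3759 = 26.682628.
  gamma(1) = phi_1 gamma(0) + c_1 = (-0.79)(26.682628) + (-2.68) = -23.759276.
For k = 2 (> q): gamma(2) = phi_1 gamma(1) = (-0.79)(-23.759276) = 18.769828.
Therefore gamma(2) = 18.7698 (to 4 decimal places).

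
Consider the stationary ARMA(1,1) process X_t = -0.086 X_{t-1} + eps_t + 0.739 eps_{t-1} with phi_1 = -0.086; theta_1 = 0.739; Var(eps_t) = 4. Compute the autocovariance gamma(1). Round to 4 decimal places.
\gamma(1) = 2.4642

Multiply the model equation by X_{t-k} and take expectations. With theta_0 = psi_0 = 1 and psi_j the MA(infinity) weights, this gives
  gamma(k) - sum_i phi_i gamma(k-i) = c_k,
  c_k = sigma^2 * sum_{j=k..q} theta_j psi_{j-k}   (c_k = 0 for k > q),
using gamma(-m) = gamma(m).
psi-weights needed (psi_j = theta_j + sum_i phi_i psi_{j-i}):
  psi_1 = theta_1 + phi_1 = 0.739 + (-0.086) = 0.653
Right-hand sides:
  c_0 = sigma^2 (1 + theta_1 psi_1) = 4 * (1 + (0.739)(0.653)) = 4 * 1.482567 = 5.930268
  c_1 = sigma^2 theta_1 = 4 * (0.739) = 2.956
  c_2 = 0
Equations for k = 0 and k = 1 (AR order 1):
  gamma(0) = phi_1 gamma(1) + c_0
  gamma(1) = phi_1 gamma(0) + c_1
Substituting the second into the first: gamma(0) (1 - phi_1^2) = c_0 + phi_1 c_1, so
  gamma(0) = (c_0 + phi_1 c_1) / (1 - phi_1^2) = (5.930268 + (-0.086)(2.956)) / (1 - (-0.086)^2) = 5.676052 / 0.992604 = 5.718345.
  gamma(1) = phi_1 gamma(0) + c_1 = (-0.086)(5.718345) + (2.956) = 2.464222.
Therefore gamma(1) = 2.4642 (to 4 decimal places).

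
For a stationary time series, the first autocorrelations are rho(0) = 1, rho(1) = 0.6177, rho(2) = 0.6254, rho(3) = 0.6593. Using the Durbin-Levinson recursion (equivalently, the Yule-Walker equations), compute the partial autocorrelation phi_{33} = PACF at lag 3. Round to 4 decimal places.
\phi_{33} = 0.3480

The PACF at lag k is phi_{kk}, the last component of the solution
to the Yule-Walker system G_k phi = r_k where
  (G_k)_{ij} = rho(|i - j|), (r_k)_i = rho(i), i,j = 1..k.
Equivalently, Durbin-Levinson gives phi_{kk} iteratively:
  phi_{11} = rho(1)
  phi_{kk} = [rho(k) - sum_{j=1..k-1} phi_{k-1,j} rho(k-j)]
            / [1 - sum_{j=1..k-1} phi_{k-1,j} rho(j)],
  phi_{k,j} = phi_{k-1,j} - phi_{kk} phi_{k-1,k-j},  j = 1..k-1.
Step k = 1:
  phi_11 = rho(1) = 0.6177.
Step k = 2:
  phi_22 = [rho(2) - phi_11 rho(1)] / [1 - phi_11 rho(1)] = [0.6254 - (0.6177)(0.6177)] / [1 - (0.6177)(0.6177)]
         = 0.24384671 / 0.61844671 = 0.394289.
  Update: phi_21 = phi_11 - phi_22 phi_11 = 0.6177 - (0.394289)(0.6177) = 0.374148.
Step k = 3:
  phi_33 = [rho(3) - phi_21 rho(2) - phi_22 rho(1)] / [1 - phi_21 rho(1) - phi_22 rho(2)]
    numerator   = 0.6593 - (0.374148)(0.6254) - (0.394289)(0.6177) = 0.18175573
    denominator = 1 - (0.374148)(0.6177) - (0.394289)(0.6254) = 0.52230064
  phi_33 = 0.18175573 / 0.52230064 = 0.348.
Therefore phi_{33} = 0.3480.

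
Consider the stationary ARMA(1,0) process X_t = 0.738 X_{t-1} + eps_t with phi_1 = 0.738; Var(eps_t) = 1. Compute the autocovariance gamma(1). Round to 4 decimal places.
\gamma(1) = 1.6207

Multiply the model equation by X_{t-k} and take expectations. With theta_0 = psi_0 = 1 and psi_j the MA(infinity) weights, this gives
  gamma(k) - sum_i phi_i gamma(k-i) = c_k,
  c_k = sigma^2 * sum_{j=k..q} theta_j psi_{j-k}   (c_k = 0 for k > q),
using gamma(-m) = gamma(m).
Pure AR (q = 0): c_0 = sigma^2 = 1, c_k = 0 for k >= 1.
Equations for k = 0 and k = 1 (AR order 1):
  gamma(0) = phi_1 gamma(1) + c_0
  gamma(1) = phi_1 gamma(0) + c_1
Substituting the second into the first: gamma(0) (1 - phi_1^2) = c_0 + phi_1 c_1, so
  gamma(0) = c_0 / (1 - phi_1^2) = 1 / (1 - (0.738)^2) = 1 / 0.455356 = 2.196084.
  gamma(1) = phi_1 gamma(0) = (0.738)(2.196084) = 1.62071.
Therefore gamma(1) = 1.6207 (to 4 decimal places).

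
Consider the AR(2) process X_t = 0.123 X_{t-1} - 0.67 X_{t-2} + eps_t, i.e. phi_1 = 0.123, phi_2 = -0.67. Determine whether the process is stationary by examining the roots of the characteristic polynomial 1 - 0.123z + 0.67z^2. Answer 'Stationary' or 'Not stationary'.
\text{Stationary}

The AR(p) characteristic polynomial is P(z) = 1 - 0.123z + 0.67z^2.
Stationarity requires all roots to lie outside the unit circle, i.e. |z| > 1 for every root.
Set 1 + (-0.123) z + (0.67) z^2 = 0, i.e. a z^2 + b z + c = 0 with a = 0.67, b = -0.123, c = 1.
Discriminant D = b^2 - 4ac = (-0.123)^2 - 4*(0.67)*1 = 0.015129 - (2.68) = -2.664871.
D < 0, so the roots are the complex-conjugate pair z = (-b +/- i sqrt(-D)) / (2a) = 0.0918 +/- 1.2182i.
For a conjugate pair |z|^2 = z * conj(z) = (product of roots) = c/a = 1/(0.67) = 1.492537, so |z| = sqrt(1.492537) = 1.2217 for both roots.
Moduli of all roots: 1.2217, 1.2217.
All moduli strictly greater than 1? Yes.
Verdict: Stationary.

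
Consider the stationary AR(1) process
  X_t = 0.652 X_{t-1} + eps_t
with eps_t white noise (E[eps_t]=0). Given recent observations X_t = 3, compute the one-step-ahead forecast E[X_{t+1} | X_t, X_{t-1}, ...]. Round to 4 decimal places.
E[X_{t+1} \mid \mathcal F_t] = 1.9560

For an AR(p) model X_t = c + sum_i phi_i X_{t-i} + eps_t, the
one-step-ahead conditional mean is
  E[X_{t+1} | X_t, ...] = c + sum_i phi_i X_{t+1-i}.
Substitute known values:
  E[X_{t+1} | ...] = (0.652) * (3)
                   = 1.9560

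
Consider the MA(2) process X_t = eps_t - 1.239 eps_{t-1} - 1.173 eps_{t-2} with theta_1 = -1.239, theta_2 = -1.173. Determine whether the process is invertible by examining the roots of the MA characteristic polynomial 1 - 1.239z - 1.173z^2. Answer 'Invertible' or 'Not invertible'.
\text{Not invertible}

The MA(q) characteristic polynomial is P(z) = 1 - 1.239z - 1.173z^2.
Invertibility requires all roots to lie outside the unit circle, i.e. |z| > 1 for every root.
Set 1 + (-1.239) z + (-1.173) z^2 = 0, i.e. a z^2 + b z + c = 0 with a = -1.173, b = -1.239, c = 1.
Discriminant D = b^2 - 4ac = (-1.239)^2 - 4*(-1.173)*1 = 1.535121 - (-4.692) = 6.227121.
D >= 0, so the roots are real: z = (-b +/- sqrt(D)) / (2a) = (1.239 +/- 2.49542) / (-2.346).
  z_1 = (1.239 + 2.49542) / (-2.346) = -1.5918,   |z_1| = 1.5918.
  z_2 = (1.239 - 2.49542) / (-2.346) = 0.5356,   |z_2| = 0.5356.
Moduli of all roots: 1.5918, 0.5356.
All moduli strictly greater than 1? No.
Verdict: Not invertible.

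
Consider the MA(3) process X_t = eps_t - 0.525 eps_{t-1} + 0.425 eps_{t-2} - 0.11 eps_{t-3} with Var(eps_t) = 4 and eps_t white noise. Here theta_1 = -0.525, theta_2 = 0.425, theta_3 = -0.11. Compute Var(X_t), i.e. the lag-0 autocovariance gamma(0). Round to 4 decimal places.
\gamma(0) = 5.8734

For an MA(q) process X_t = eps_t + sum_i theta_i eps_{t-i} with
Var(eps_t) = sigma^2, the variance is
  gamma(0) = sigma^2 * (1 + sum_i theta_i^2).
  sum_i theta_i^2 = (-0.525)^2 + (0.425)^2 + (-0.11)^2 = 0.275625 + 0.180625 + 0.0121 = 0.46835.
  gamma(0) = 4 * (1 + 0.46835) = 4 * 1.46835 = 5.8734.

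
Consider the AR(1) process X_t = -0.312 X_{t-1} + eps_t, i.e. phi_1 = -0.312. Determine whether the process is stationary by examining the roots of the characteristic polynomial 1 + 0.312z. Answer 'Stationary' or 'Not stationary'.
\text{Stationary}

The AR(p) characteristic polynomial is P(z) = 1 + 0.312z.
Stationarity requires all roots to lie outside the unit circle, i.e. |z| > 1 for every root.
This is linear in z: 1 + (0.312) z = 0  =>  z = -1/(0.312) = -3.205128,  |z| = 3.205128.
Moduli of all roots: 3.2051.
All moduli strictly greater than 1? Yes.
Verdict: Stationary.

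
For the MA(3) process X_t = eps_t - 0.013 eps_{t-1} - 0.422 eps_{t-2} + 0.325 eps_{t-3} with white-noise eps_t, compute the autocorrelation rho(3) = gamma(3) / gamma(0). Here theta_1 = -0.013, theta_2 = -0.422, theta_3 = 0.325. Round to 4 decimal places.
\rho(3) = 0.2531

For an MA(q) process with theta_0 = 1, the autocovariance is
  gamma(k) = sigma^2 * sum_{i=0..q-k} theta_i * theta_{i+k},
and rho(k) = gamma(k) / gamma(0). Sigma^2 cancels.
  numerator   = (1)*(0.325) = 0.325.
  denominator = (1)^2 + (-0.013)^2 + (-0.422)^2 + (0.325)^2 = 1.283878.
  rho(3) = 0.325 / 1.283878 = 0.2531.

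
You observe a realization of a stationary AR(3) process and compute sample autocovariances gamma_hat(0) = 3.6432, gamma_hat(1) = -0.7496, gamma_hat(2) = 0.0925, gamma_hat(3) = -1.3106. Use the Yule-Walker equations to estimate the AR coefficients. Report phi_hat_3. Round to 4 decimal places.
\hat\phi_{3} = -0.3740

The Yule-Walker equations for an AR(p) process read, in matrix form,
  Gamma_p phi = r_p,   with   (Gamma_p)_{ij} = gamma(|i - j|),
                       (r_p)_i = gamma(i),   i,j = 1..p.
Substitute the sample gammas (Toeplitz matrix and right-hand side of size 3):
  Gamma_p = [[3.6432, -0.7496, 0.0925], [-0.7496, 3.6432, -0.7496], [0.0925, -0.7496, 3.6432]]
  r_p     = [-0.7496, 0.0925, -1.3106]
Written out (R1..R3):
  (R1) 3.6432 phi_1 - 0.7496 phi_2 + 0.0925 phi_3 = -0.7496
  (R2) -0.7496 phi_1 + 3.6432 phi_2 - 0.7496 phi_3 = 0.0925
  (R3) 0.0925 phi_1 - 0.7496 phi_2 + 3.6432 phi_3 = -1.3106
Gaussian elimination:
  R2 <- R2 - (-0.7496/3.6432) R1 = R2 - (-0.205753) R1:  3.488967 phi_2 - 0.730568 phi_3 = -0.061733
  R3 <- R3 - (0.0925/3.6432) R1 = R3 - (0.02539) R1:  -0.730568 phi_2 + 3.640851 phi_3 = -1.291568
  R3 <- R3 - (-0.730568/3.488967) R2 = R3 - (-0.209394) R2:  3.487875 phi_3 = -1.304494
Back-substitution:
  phi_hat_3 = -1.304494 / 3.487875 = -0.374008
  phi_hat_2 = (-0.061733 - (-0.730568)(-0.374008)) / 3.488967 = -0.096009
  phi_hat_1 = (-0.7496 - (-0.7496)(-0.096009) - (0.0925)(-0.374008)) / 3.6432 = -0.216011
So phi_hat = [-0.2160, -0.0960, -0.3740].
Therefore phi_hat_3 = -0.3740.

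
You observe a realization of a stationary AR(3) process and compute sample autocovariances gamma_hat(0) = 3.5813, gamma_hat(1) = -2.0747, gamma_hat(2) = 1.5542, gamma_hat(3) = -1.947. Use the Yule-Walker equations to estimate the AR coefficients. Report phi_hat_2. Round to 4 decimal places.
\hat\phi_{2} = -0.0370

The Yule-Walker equations for an AR(p) process read, in matrix form,
  Gamma_p phi = r_p,   with   (Gamma_p)_{ij} = gamma(|i - j|),
                       (r_p)_i = gamma(i),   i,j = 1..p.
Substitute the sample gammas (Toeplitz matrix and right-hand side of size 3):
  Gamma_p = [[3.5813, -2.0747, 1.5542], [-2.0747, 3.5813, -2.0747], [1.5542, -2.0747, 3.5813]]
  r_p     = [-2.0747, 1.5542, -1.947]
Written out (R1..R3):
  (R1) 3.5813 phi_1 - 2.0747 phi_2 + 1.5542 phi_3 = -2.0747
  (R2) -2.0747 phi_1 + 3.5813 phi_2 - 2.0747 phi_3 = 1.5542
  (R3) 1.5542 phi_1 - 2.0747 phi_2 + 3.5813 phi_3 = -1.947
Gaussian elimination:
  R2 <- R2 - (-2.0747/3.5813) R1 = R2 - (-0.579315) R1:  2.379396 phi_2 - 1.174329 phi_3 = 0.352296
  R3 <- R3 - (1.5542/3.5813) R1 = R3 - (0.433976) R1:  -1.174329 phi_2 + 2.906814 phi_3 = -1.046629
  R3 <- R3 - (-1.174329/2.379396) R2 = R3 - (-0.493541) R2:  2.327234 phi_3 = -0.872757
Back-substitution:
  phi_hat_3 = -0.872757 / 2.327234 = -0.375019
  phi_hat_2 = (0.352296 - (-1.174329)(-0.375019)) / 2.379396 = -0.037026
  phi_hat_1 = (-2.0747 - (-2.0747)(-0.037026) - (1.5542)(-0.375019)) / 3.5813 = -0.438015
So phi_hat = [-0.4380, -0.0370, -0.3750].
Therefore phi_hat_2 = -0.0370.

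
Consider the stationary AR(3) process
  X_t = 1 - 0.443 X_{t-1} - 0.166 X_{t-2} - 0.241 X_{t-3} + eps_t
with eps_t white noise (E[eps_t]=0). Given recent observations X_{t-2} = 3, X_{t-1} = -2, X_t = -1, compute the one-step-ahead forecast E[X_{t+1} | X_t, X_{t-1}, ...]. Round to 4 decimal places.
E[X_{t+1} \mid \mathcal F_t] = 1.0520

For an AR(p) model X_t = c + sum_i phi_i X_{t-i} + eps_t, the
one-step-ahead conditional mean is
  E[X_{t+1} | X_t, ...] = c + sum_i phi_i X_{t+1-i}.
Substitute known values:
  E[X_{t+1} | ...] = 1 + (-0.443) * (-1) + (-0.166) * (-2) + (-0.241) * (3)
                   = 1.0520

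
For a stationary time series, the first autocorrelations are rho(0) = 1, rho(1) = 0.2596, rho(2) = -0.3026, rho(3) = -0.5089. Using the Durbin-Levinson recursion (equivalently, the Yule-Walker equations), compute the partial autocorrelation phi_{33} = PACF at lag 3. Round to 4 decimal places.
\phi_{33} = -0.3769

The PACF at lag k is phi_{kk}, the last component of the solution
to the Yule-Walker system G_k phi = r_k where
  (G_k)_{ij} = rho(|i - j|), (r_k)_i = rho(i), i,j = 1..k.
Equivalently, Durbin-Levinson gives phi_{kk} iteratively:
  phi_{11} = rho(1)
  phi_{kk} = [rho(k) - sum_{j=1..k-1} phi_{k-1,j} rho(k-j)]
            / [1 - sum_{j=1..k-1} phi_{k-1,j} rho(j)],
  phi_{k,j} = phi_{k-1,j} - phi_{kk} phi_{k-1,k-j},  j = 1..k-1.
Step k = 1:
  phi_11 = rho(1) = 0.2596.
Step k = 2:
  phi_22 = [rho(2) - phi_11 rho(1)] / [1 - phi_11 rho(1)] = [-0.3026 - (0.2596)(0.2596)] / [1 - (0.2596)(0.2596)]
         = -0.36999216 / 0.93260784 = -0.396729.
  Update: phi_21 = phi_11 - phi_22 phi_11 = 0.2596 - (-0.396729)(0.2596) = 0.362591.
Step k = 3:
  phi_33 = [rho(3) - phi_21 rho(2) - phi_22 rho(1)] / [1 - phi_21 rho(1) - phi_22 rho(2)]
    numerator   = -0.5089 - (0.362591)(-0.3026) - (-0.396729)(0.2596) = -0.29618931
    denominator = 1 - (0.362591)(0.2596) - (-0.396729)(-0.3026) = 0.78582139
  phi_33 = -0.29618931 / 0.78582139 = -0.3769.
Therefore phi_{33} = -0.3769.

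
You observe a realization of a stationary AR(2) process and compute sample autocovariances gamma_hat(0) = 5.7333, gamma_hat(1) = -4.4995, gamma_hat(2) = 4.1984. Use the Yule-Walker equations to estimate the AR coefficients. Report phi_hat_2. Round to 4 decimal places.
\hat\phi_{2} = 0.3030

The Yule-Walker equations for an AR(p) process read, in matrix form,
  Gamma_p phi = r_p,   with   (Gamma_p)_{ij} = gamma(|i - j|),
                       (r_p)_i = gamma(i),   i,j = 1..p.
Substitute the sample gammas (Toeplitz matrix and right-hand side of size 2):
  Gamma_p = [[5.7333, -4.4995], [-4.4995, 5.7333]]
  r_p     = [-4.4995, 4.1984]
Written out:
  5.7333 phi_1 - 4.4995 phi_2 = -4.4995
  -4.4995 phi_1 + 5.7333 phi_2 = 4.1984
Solve by Cramer's rule:
  det = gamma(0)^2 - gamma(1)^2 = (5.7333)^2 - (-4.4995)^2 = 32.87072889 - 20.24550025 = 12.62522864
  phi_hat_1 = [gamma(1) gamma(0) - gamma(1) gamma(2)] / det = [(-4.4995)(5.7333) - (-4.4995)(4.1984)] / 12.62522864 = -6.90628255 / 12.62522864 = -0.547
  phi_hat_2 = [gamma(0) gamma(2) - gamma(1)^2] / det = [(5.7333)(4.1984) - (-4.4995)^2] / 12.62522864 = 3.82518647 / 12.62522864 = 0.303
So phi_hat = [-0.5470, 0.3030].
Therefore phi_hat_2 = 0.3030.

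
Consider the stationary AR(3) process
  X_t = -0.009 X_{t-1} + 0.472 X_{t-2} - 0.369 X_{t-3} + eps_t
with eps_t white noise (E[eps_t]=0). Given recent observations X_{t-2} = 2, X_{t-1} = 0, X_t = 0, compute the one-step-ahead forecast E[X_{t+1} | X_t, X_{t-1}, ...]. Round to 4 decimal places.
E[X_{t+1} \mid \mathcal F_t] = -0.7380

For an AR(p) model X_t = c + sum_i phi_i X_{t-i} + eps_t, the
one-step-ahead conditional mean is
  E[X_{t+1} | X_t, ...] = c + sum_i phi_i X_{t+1-i}.
Substitute known values:
  E[X_{t+1} | ...] = (-0.009) * (0) + (0.472) * (0) + (-0.369) * (2)
                   = -0.7380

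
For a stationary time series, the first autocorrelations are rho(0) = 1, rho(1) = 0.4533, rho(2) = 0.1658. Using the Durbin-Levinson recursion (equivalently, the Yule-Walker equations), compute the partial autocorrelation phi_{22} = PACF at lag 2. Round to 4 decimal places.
\phi_{22} = -0.0499

The PACF at lag k is phi_{kk}, the last component of the solution
to the Yule-Walker system G_k phi = r_k where
  (G_k)_{ij} = rho(|i - j|), (r_k)_i = rho(i), i,j = 1..k.
Equivalently, Durbin-Levinson gives phi_{kk} iteratively:
  phi_{11} = rho(1)
  phi_{kk} = [rho(k) - sum_{j=1..k-1} phi_{k-1,j} rho(k-j)]
            / [1 - sum_{j=1..k-1} phi_{k-1,j} rho(j)],
  phi_{k,j} = phi_{k-1,j} - phi_{kk} phi_{k-1,k-j},  j = 1..k-1.
Step k = 1:
  phi_11 = rho(1) = 0.4533.
Step k = 2:
  phi_22 = [rho(2) - phi_11 rho(1)] / [1 - phi_11 rho(1)] = [0.1658 - (0.4533)(0.4533)] / [1 - (0.4533)(0.4533)]
         = -0.03968089 / 0.79451911 = -0.0499.
Therefore phi_{22} = -0.0499.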